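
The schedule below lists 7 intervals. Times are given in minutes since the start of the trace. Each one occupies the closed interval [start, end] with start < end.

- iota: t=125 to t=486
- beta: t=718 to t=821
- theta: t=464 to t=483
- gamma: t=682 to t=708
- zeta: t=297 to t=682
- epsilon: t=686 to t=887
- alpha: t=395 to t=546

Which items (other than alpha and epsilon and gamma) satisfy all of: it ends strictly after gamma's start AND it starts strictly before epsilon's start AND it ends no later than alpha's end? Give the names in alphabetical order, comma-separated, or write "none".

Conditions: its end is strictly after gamma's start (X.end > t=682) AND its start is strictly before epsilon's start (X.start < t=686) AND its end is no later than alpha's end (X.end <= t=546).
beta: end t=821 > t=682? ✓; start t=718 < t=686? ✗; end t=821 <= t=546? ✗ → no.
iota: end t=486 > t=682? ✗; start t=125 < t=686? ✓; end t=486 <= t=546? ✓ → no.
theta: end t=483 > t=682? ✗; start t=464 < t=686? ✓; end t=483 <= t=546? ✓ → no.
zeta: end t=682 > t=682? ✗; start t=297 < t=686? ✓; end t=682 <= t=546? ✗ → no.
Result: none.

none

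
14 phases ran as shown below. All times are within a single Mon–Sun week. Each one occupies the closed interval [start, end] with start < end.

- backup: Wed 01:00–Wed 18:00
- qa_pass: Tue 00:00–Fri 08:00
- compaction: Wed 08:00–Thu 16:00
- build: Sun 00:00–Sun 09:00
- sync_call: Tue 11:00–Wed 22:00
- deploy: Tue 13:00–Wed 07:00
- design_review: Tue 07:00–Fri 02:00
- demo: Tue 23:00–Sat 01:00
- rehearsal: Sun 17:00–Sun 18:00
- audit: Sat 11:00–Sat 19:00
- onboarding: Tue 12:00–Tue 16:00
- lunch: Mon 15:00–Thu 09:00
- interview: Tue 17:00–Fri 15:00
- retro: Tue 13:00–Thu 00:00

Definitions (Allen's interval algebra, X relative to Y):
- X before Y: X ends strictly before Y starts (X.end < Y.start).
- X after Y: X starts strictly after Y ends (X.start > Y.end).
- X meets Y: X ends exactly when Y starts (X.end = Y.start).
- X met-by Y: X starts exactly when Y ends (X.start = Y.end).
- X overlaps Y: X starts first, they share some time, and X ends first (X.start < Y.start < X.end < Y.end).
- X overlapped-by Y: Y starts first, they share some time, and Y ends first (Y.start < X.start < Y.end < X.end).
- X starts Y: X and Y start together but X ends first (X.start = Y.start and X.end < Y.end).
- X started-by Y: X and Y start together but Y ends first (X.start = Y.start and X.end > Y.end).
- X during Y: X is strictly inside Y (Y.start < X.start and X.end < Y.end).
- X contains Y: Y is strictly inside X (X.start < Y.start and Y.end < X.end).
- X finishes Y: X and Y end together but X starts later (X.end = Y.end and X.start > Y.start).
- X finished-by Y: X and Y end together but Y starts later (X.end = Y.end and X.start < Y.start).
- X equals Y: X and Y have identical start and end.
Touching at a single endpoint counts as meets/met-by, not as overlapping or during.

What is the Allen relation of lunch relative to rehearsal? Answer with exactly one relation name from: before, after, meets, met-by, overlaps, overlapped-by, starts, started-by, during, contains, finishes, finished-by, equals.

lunch = [Mon 15:00, Thu 09:00]; rehearsal = [Sun 17:00, Sun 18:00].
Compare endpoints: lunch.start < rehearsal.start, lunch.start < rehearsal.end, lunch.end < rehearsal.start, lunch.end < rehearsal.end.
That pattern is 'before'.

before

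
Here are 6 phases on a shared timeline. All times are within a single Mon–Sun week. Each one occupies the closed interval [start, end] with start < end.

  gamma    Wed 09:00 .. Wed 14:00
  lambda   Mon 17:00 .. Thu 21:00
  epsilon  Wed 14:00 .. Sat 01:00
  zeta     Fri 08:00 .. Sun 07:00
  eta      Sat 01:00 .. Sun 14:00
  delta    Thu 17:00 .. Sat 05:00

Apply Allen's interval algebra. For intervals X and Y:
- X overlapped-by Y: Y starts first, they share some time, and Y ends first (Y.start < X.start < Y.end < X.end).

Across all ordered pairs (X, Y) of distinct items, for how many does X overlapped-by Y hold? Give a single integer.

7

Checking all 30 ordered pairs for relation 'overlapped-by'; matching pairs in alphabetical order:
(delta, epsilon): delta overlapped-by epsilon ✓
(delta, lambda): delta overlapped-by lambda ✓
(epsilon, lambda): epsilon overlapped-by lambda ✓
(eta, delta): eta overlapped-by delta ✓
(eta, zeta): eta overlapped-by zeta ✓
(zeta, delta): zeta overlapped-by delta ✓
(zeta, epsilon): zeta overlapped-by epsilon ✓
Count: 7.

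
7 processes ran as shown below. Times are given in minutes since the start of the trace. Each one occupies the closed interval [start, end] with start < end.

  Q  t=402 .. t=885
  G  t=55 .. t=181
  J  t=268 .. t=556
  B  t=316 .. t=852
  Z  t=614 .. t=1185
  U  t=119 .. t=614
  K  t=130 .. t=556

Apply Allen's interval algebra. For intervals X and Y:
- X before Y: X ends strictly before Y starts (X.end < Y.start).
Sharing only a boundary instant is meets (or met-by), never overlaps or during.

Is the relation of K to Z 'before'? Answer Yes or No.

Yes

K = [t=130, t=556], Z = [t=614, t=1185].
Actual relation of K to Z: before.
Asked whether 'before' holds → Yes.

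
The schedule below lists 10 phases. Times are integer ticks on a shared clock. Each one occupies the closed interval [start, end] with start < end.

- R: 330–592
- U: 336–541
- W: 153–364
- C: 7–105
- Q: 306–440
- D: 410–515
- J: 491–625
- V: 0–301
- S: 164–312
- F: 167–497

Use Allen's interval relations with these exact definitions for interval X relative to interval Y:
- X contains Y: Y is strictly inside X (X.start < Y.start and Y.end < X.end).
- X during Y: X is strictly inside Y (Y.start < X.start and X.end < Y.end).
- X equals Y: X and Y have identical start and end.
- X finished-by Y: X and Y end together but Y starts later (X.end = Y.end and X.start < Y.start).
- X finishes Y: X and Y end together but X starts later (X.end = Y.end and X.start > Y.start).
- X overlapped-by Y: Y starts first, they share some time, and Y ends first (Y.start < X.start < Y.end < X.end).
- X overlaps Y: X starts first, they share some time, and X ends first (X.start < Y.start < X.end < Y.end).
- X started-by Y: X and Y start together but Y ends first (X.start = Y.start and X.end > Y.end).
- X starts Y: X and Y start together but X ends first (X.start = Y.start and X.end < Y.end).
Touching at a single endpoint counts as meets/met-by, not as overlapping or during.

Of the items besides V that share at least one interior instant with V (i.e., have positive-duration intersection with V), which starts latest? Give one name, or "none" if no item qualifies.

F

Target V = [0, 301].
C [7, 105] → during → candidate.
D [410, 515] → after → excluded.
F [167, 497] → overlapped-by → candidate.
J [491, 625] → after → excluded.
Q [306, 440] → after → excluded.
R [330, 592] → after → excluded.
S [164, 312] → overlapped-by → candidate.
U [336, 541] → after → excluded.
W [153, 364] → overlapped-by → candidate.
Among candidates, latest start is 167 → F.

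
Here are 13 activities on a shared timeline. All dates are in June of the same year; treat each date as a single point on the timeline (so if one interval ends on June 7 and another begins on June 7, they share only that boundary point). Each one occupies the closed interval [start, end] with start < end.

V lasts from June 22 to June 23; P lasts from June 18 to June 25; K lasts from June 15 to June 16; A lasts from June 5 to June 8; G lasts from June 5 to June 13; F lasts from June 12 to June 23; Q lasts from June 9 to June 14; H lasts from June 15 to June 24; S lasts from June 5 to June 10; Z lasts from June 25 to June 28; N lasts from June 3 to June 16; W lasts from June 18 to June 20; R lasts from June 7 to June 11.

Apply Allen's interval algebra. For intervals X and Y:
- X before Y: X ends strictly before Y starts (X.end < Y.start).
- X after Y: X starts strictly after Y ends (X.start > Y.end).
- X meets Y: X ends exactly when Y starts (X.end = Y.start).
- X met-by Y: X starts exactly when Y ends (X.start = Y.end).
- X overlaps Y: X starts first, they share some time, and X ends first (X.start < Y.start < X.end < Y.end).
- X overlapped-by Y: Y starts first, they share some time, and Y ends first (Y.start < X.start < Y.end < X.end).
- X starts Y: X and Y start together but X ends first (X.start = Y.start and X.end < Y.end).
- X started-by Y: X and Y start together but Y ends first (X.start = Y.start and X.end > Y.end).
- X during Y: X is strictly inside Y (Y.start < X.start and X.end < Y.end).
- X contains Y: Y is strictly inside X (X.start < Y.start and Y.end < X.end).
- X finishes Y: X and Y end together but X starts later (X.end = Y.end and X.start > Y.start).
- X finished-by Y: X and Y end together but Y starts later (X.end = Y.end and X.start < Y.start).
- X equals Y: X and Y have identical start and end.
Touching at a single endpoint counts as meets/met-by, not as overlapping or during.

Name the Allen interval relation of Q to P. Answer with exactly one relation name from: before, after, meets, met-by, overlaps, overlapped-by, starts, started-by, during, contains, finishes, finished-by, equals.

Q = [June 9, June 14]; P = [June 18, June 25].
Compare endpoints: Q.start < P.start, Q.start < P.end, Q.end < P.start, Q.end < P.end.
That pattern is 'before'.

before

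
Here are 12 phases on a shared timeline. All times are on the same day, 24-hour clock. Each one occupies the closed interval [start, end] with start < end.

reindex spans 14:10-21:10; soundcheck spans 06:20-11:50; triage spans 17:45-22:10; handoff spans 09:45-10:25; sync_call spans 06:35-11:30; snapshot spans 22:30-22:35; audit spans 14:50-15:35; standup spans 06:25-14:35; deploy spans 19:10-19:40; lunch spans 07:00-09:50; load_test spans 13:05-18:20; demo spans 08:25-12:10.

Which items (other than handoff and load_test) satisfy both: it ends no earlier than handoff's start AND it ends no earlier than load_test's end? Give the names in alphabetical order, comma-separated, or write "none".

Conditions: its end is no earlier than handoff's start (X.end >= 09:45) AND its end is no earlier than load_test's end (X.end >= 18:20).
audit: end 15:35 >= 09:45? ✓; end 15:35 >= 18:20? ✗ → no.
demo: end 12:10 >= 09:45? ✓; end 12:10 >= 18:20? ✗ → no.
deploy: end 19:40 >= 09:45? ✓; end 19:40 >= 18:20? ✓ → yes.
lunch: end 09:50 >= 09:45? ✓; end 09:50 >= 18:20? ✗ → no.
reindex: end 21:10 >= 09:45? ✓; end 21:10 >= 18:20? ✓ → yes.
snapshot: end 22:35 >= 09:45? ✓; end 22:35 >= 18:20? ✓ → yes.
soundcheck: end 11:50 >= 09:45? ✓; end 11:50 >= 18:20? ✗ → no.
standup: end 14:35 >= 09:45? ✓; end 14:35 >= 18:20? ✗ → no.
sync_call: end 11:30 >= 09:45? ✓; end 11:30 >= 18:20? ✗ → no.
triage: end 22:10 >= 09:45? ✓; end 22:10 >= 18:20? ✓ → yes.
Result: deploy, reindex, snapshot, triage.

deploy, reindex, snapshot, triage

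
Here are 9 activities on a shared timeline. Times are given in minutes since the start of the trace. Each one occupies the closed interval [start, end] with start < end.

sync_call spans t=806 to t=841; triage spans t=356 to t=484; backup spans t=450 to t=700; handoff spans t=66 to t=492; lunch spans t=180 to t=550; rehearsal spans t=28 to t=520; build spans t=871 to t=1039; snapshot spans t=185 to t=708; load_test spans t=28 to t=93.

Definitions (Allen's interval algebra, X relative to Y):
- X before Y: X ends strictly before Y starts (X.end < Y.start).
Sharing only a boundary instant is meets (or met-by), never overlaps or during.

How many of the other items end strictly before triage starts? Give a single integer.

1

Target triage = [t=356, t=484].
backup [t=450, t=700] → overlapped-by → no.
build [t=871, t=1039] → after → no.
handoff [t=66, t=492] → contains → no.
load_test [t=28, t=93] → before → counts.
lunch [t=180, t=550] → contains → no.
rehearsal [t=28, t=520] → contains → no.
snapshot [t=185, t=708] → contains → no.
sync_call [t=806, t=841] → after → no.
Total: 1.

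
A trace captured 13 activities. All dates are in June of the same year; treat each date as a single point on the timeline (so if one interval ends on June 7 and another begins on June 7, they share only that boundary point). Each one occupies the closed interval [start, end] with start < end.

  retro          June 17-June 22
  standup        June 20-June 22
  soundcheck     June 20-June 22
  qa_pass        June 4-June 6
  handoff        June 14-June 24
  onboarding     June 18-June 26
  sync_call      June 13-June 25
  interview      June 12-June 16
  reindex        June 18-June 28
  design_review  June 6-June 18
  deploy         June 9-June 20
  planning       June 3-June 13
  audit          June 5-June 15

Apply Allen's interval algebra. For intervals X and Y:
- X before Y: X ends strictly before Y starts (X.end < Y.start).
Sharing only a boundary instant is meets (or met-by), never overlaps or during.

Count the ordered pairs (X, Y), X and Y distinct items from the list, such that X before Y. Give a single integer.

Checking all 156 ordered pairs for relation 'before'; matching pairs in alphabetical order:
(audit, onboarding): audit before onboarding ✓
(audit, reindex): audit before reindex ✓
(audit, retro): audit before retro ✓
(audit, soundcheck): audit before soundcheck ✓
(audit, standup): audit before standup ✓
(design_review, soundcheck): design_review before soundcheck ✓
(design_review, standup): design_review before standup ✓
(interview, onboarding): interview before onboarding ✓
(interview, reindex): interview before reindex ✓
(interview, retro): interview before retro ✓
(interview, soundcheck): interview before soundcheck ✓
(interview, standup): interview before standup ✓
(planning, handoff): planning before handoff ✓
(planning, onboarding): planning before onboarding ✓
(planning, reindex): planning before reindex ✓
(planning, retro): planning before retro ✓
(planning, soundcheck): planning before soundcheck ✓
(planning, standup): planning before standup ✓
(qa_pass, deploy): qa_pass before deploy ✓
(qa_pass, handoff): qa_pass before handoff ✓
(qa_pass, interview): qa_pass before interview ✓
(qa_pass, onboarding): qa_pass before onboarding ✓
(qa_pass, reindex): qa_pass before reindex ✓
(qa_pass, retro): qa_pass before retro ✓
... plus 3 further pairs not listed.
Count: 27.

27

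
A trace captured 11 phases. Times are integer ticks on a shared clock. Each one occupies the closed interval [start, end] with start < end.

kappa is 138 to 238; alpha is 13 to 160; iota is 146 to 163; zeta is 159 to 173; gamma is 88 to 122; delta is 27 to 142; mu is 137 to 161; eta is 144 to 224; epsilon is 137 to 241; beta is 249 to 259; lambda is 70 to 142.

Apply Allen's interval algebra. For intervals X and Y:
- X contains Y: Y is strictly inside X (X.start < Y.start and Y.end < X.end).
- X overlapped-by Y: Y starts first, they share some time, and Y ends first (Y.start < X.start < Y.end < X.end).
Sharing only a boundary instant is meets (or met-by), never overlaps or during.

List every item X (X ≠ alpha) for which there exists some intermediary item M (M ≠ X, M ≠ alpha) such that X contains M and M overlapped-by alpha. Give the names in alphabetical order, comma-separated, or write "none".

epsilon, eta, kappa

Target alpha = [13, 160].
Intermediaries M with M overlapped-by alpha: epsilon, eta, iota, kappa, mu, zeta.
Via epsilon — items with X contains epsilon: none.
Via eta — items with X contains eta: epsilon, kappa.
Via iota — items with X contains iota: epsilon, eta, kappa.
Via kappa — items with X contains kappa: epsilon.
Via mu — items with X contains mu: none.
Via zeta — items with X contains zeta: epsilon, eta, kappa.
Union: epsilon, eta, kappa.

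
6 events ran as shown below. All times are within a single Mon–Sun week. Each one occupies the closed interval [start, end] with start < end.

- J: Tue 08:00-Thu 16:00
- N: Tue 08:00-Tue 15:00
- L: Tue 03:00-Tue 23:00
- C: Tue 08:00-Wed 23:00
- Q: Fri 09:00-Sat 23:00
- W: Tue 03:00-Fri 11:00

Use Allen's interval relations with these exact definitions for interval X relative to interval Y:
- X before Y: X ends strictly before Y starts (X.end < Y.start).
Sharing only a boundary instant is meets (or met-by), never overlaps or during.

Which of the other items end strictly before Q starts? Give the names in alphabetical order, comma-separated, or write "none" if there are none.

Target Q = [Fri 09:00, Sat 23:00].
C [Tue 08:00, Wed 23:00] → before → yes.
J [Tue 08:00, Thu 16:00] → before → yes.
L [Tue 03:00, Tue 23:00] → before → yes.
N [Tue 08:00, Tue 15:00] → before → yes.
W [Tue 03:00, Fri 11:00] → overlaps → no.
Result: C, J, L, N.

C, J, L, N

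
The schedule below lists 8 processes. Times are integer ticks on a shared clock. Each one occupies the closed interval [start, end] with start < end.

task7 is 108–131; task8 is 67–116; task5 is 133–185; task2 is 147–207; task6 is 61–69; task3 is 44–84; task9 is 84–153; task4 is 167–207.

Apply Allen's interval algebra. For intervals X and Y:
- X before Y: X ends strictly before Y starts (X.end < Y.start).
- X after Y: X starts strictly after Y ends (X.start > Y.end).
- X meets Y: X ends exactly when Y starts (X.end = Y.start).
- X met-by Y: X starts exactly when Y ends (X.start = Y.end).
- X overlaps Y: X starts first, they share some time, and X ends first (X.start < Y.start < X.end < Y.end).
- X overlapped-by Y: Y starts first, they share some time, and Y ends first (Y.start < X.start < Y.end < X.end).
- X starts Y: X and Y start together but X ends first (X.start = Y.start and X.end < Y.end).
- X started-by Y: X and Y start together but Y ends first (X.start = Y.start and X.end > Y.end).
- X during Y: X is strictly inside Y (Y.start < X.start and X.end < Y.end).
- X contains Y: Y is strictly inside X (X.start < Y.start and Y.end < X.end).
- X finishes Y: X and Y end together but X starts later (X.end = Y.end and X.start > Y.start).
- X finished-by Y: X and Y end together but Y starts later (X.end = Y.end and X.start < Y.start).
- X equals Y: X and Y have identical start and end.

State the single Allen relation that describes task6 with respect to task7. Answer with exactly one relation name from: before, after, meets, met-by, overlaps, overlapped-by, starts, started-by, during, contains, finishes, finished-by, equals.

before

task6 = [61, 69]; task7 = [108, 131].
Compare endpoints: task6.start < task7.start, task6.start < task7.end, task6.end < task7.start, task6.end < task7.end.
That pattern is 'before'.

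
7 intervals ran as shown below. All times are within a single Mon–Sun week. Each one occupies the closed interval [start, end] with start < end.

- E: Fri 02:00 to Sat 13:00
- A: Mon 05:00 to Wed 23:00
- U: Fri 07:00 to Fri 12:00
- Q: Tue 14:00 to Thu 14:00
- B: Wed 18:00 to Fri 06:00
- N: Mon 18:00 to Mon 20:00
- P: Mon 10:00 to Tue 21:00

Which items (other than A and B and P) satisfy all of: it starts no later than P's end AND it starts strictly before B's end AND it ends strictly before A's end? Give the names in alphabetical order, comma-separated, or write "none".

N

Conditions: its start is no later than P's end (X.start <= Tue 21:00) AND its start is strictly before B's end (X.start < Fri 06:00) AND its end is strictly before A's end (X.end < Wed 23:00).
E: start Fri 02:00 <= Tue 21:00? ✗; start Fri 02:00 < Fri 06:00? ✓; end Sat 13:00 < Wed 23:00? ✗ → no.
N: start Mon 18:00 <= Tue 21:00? ✓; start Mon 18:00 < Fri 06:00? ✓; end Mon 20:00 < Wed 23:00? ✓ → yes.
Q: start Tue 14:00 <= Tue 21:00? ✓; start Tue 14:00 < Fri 06:00? ✓; end Thu 14:00 < Wed 23:00? ✗ → no.
U: start Fri 07:00 <= Tue 21:00? ✗; start Fri 07:00 < Fri 06:00? ✗; end Fri 12:00 < Wed 23:00? ✗ → no.
Result: N.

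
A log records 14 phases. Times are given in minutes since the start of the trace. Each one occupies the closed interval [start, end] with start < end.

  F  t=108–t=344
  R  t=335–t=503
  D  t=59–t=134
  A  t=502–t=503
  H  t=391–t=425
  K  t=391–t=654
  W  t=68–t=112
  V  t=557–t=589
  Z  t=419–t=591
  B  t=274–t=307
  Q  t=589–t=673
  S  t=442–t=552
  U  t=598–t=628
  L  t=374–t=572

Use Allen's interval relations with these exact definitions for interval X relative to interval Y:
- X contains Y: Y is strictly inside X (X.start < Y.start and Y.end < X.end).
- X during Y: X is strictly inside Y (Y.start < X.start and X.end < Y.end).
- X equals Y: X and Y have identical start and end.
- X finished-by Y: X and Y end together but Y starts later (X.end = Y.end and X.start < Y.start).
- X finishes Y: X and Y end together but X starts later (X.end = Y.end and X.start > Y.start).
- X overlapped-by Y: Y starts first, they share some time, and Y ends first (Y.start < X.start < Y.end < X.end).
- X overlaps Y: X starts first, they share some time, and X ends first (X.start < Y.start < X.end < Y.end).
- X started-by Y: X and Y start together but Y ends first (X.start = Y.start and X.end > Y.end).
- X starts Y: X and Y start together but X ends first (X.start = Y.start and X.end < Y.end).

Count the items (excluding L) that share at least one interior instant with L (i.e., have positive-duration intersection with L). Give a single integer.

7

Target L = [t=374, t=572].
A [t=502, t=503] → during → counts.
B [t=274, t=307] → before → no.
D [t=59, t=134] → before → no.
F [t=108, t=344] → before → no.
H [t=391, t=425] → during → counts.
K [t=391, t=654] → overlapped-by → counts.
Q [t=589, t=673] → after → no.
R [t=335, t=503] → overlaps → counts.
S [t=442, t=552] → during → counts.
U [t=598, t=628] → after → no.
V [t=557, t=589] → overlapped-by → counts.
W [t=68, t=112] → before → no.
Z [t=419, t=591] → overlapped-by → counts.
Total: 7.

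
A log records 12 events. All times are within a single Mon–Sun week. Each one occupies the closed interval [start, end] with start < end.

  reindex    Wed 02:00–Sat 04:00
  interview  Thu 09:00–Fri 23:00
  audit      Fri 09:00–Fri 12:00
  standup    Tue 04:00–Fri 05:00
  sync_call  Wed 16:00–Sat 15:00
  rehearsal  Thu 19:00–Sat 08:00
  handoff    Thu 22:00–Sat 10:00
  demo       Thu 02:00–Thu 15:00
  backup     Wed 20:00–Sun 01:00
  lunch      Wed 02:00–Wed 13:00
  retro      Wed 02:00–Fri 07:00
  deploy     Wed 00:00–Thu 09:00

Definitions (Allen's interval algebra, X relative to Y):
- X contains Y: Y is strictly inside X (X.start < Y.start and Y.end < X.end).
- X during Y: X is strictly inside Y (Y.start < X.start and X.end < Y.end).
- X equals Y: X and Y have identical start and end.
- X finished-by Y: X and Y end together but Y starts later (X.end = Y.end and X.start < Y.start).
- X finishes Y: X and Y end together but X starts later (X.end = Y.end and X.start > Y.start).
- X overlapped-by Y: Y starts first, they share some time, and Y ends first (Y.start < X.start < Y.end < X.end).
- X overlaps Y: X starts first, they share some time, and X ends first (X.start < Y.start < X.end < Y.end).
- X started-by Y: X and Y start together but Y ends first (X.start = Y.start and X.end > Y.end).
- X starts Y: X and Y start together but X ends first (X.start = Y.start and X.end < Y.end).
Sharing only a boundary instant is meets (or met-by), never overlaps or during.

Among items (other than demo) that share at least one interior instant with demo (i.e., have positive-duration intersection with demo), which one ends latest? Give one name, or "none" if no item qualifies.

Target demo = [Thu 02:00, Thu 15:00].
audit [Fri 09:00, Fri 12:00] → after → excluded.
backup [Wed 20:00, Sun 01:00] → contains → candidate.
deploy [Wed 00:00, Thu 09:00] → overlaps → candidate.
handoff [Thu 22:00, Sat 10:00] → after → excluded.
interview [Thu 09:00, Fri 23:00] → overlapped-by → candidate.
lunch [Wed 02:00, Wed 13:00] → before → excluded.
rehearsal [Thu 19:00, Sat 08:00] → after → excluded.
reindex [Wed 02:00, Sat 04:00] → contains → candidate.
retro [Wed 02:00, Fri 07:00] → contains → candidate.
standup [Tue 04:00, Fri 05:00] → contains → candidate.
sync_call [Wed 16:00, Sat 15:00] → contains → candidate.
Among candidates, latest end is Sun 01:00 → backup.

backup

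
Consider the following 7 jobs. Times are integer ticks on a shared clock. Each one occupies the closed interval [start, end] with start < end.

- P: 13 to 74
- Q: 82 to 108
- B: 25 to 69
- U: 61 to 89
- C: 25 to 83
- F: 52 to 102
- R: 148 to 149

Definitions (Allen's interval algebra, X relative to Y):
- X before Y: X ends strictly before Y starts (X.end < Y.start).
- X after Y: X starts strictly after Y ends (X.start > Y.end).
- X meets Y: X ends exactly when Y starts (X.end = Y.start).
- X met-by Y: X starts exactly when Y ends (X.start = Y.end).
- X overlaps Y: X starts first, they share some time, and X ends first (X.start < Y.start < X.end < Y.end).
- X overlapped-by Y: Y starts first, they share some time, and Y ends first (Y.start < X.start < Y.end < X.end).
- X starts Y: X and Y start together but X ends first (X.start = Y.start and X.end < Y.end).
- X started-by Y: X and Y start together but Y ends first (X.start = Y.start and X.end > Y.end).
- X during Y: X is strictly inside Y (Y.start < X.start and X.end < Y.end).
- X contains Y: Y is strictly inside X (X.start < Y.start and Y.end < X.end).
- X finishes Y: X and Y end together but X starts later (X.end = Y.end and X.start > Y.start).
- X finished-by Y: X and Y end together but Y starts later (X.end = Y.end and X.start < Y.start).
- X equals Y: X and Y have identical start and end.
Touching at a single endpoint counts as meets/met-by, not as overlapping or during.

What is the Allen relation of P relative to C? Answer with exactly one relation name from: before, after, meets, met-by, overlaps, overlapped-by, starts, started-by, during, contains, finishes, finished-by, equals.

overlaps

P = [13, 74]; C = [25, 83].
Compare endpoints: P.start < C.start, P.start < C.end, P.end > C.start, P.end < C.end.
That pattern is 'overlaps'.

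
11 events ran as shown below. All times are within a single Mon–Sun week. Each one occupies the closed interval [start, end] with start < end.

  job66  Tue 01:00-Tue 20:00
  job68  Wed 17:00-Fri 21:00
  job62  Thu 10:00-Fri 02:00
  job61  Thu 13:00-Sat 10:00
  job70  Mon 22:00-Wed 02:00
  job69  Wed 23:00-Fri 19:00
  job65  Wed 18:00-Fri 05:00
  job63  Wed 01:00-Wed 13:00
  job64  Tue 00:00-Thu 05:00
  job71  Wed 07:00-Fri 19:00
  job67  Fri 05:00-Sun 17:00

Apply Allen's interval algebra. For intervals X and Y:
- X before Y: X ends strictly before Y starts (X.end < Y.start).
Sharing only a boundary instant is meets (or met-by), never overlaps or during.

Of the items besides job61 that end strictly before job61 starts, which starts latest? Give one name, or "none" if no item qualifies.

Target job61 = [Thu 13:00, Sat 10:00].
job62 [Thu 10:00, Fri 02:00] → overlaps → excluded.
job63 [Wed 01:00, Wed 13:00] → before → candidate.
job64 [Tue 00:00, Thu 05:00] → before → candidate.
job65 [Wed 18:00, Fri 05:00] → overlaps → excluded.
job66 [Tue 01:00, Tue 20:00] → before → candidate.
job67 [Fri 05:00, Sun 17:00] → overlapped-by → excluded.
job68 [Wed 17:00, Fri 21:00] → overlaps → excluded.
job69 [Wed 23:00, Fri 19:00] → overlaps → excluded.
job70 [Mon 22:00, Wed 02:00] → before → candidate.
job71 [Wed 07:00, Fri 19:00] → overlaps → excluded.
Among candidates, latest start is Wed 01:00 → job63.

job63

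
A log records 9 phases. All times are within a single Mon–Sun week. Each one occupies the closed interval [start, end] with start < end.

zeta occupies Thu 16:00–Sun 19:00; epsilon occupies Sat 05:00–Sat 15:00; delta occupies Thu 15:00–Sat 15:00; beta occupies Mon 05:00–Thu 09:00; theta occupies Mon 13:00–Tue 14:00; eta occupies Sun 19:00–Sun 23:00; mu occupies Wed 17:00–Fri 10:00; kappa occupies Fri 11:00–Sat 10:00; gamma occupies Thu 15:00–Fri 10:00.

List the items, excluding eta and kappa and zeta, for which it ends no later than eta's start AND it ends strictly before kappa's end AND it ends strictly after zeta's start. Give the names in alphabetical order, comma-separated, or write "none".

Conditions: its end is no later than eta's start (X.end <= Sun 19:00) AND its end is strictly before kappa's end (X.end < Sat 10:00) AND its end is strictly after zeta's start (X.end > Thu 16:00).
beta: end Thu 09:00 <= Sun 19:00? ✓; end Thu 09:00 < Sat 10:00? ✓; end Thu 09:00 > Thu 16:00? ✗ → no.
delta: end Sat 15:00 <= Sun 19:00? ✓; end Sat 15:00 < Sat 10:00? ✗; end Sat 15:00 > Thu 16:00? ✓ → no.
epsilon: end Sat 15:00 <= Sun 19:00? ✓; end Sat 15:00 < Sat 10:00? ✗; end Sat 15:00 > Thu 16:00? ✓ → no.
gamma: end Fri 10:00 <= Sun 19:00? ✓; end Fri 10:00 < Sat 10:00? ✓; end Fri 10:00 > Thu 16:00? ✓ → yes.
mu: end Fri 10:00 <= Sun 19:00? ✓; end Fri 10:00 < Sat 10:00? ✓; end Fri 10:00 > Thu 16:00? ✓ → yes.
theta: end Tue 14:00 <= Sun 19:00? ✓; end Tue 14:00 < Sat 10:00? ✓; end Tue 14:00 > Thu 16:00? ✗ → no.
Result: gamma, mu.

gamma, mu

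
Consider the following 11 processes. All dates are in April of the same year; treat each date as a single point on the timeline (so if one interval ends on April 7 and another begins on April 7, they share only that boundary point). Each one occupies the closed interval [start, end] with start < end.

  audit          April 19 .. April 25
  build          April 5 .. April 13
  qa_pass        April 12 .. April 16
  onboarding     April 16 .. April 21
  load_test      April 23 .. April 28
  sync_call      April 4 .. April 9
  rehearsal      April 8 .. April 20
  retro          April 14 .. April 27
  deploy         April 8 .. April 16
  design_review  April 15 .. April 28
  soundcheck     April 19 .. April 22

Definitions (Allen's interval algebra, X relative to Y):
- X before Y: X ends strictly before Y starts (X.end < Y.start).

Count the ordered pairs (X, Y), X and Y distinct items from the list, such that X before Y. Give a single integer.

Checking all 110 ordered pairs for relation 'before'; matching pairs in alphabetical order:
(build, audit): build before audit ✓
(build, design_review): build before design_review ✓
(build, load_test): build before load_test ✓
(build, onboarding): build before onboarding ✓
(build, retro): build before retro ✓
(build, soundcheck): build before soundcheck ✓
(deploy, audit): deploy before audit ✓
(deploy, load_test): deploy before load_test ✓
(deploy, soundcheck): deploy before soundcheck ✓
(onboarding, load_test): onboarding before load_test ✓
(qa_pass, audit): qa_pass before audit ✓
(qa_pass, load_test): qa_pass before load_test ✓
(qa_pass, soundcheck): qa_pass before soundcheck ✓
(rehearsal, load_test): rehearsal before load_test ✓
(soundcheck, load_test): soundcheck before load_test ✓
(sync_call, audit): sync_call before audit ✓
(sync_call, design_review): sync_call before design_review ✓
(sync_call, load_test): sync_call before load_test ✓
(sync_call, onboarding): sync_call before onboarding ✓
(sync_call, qa_pass): sync_call before qa_pass ✓
(sync_call, retro): sync_call before retro ✓
(sync_call, soundcheck): sync_call before soundcheck ✓
Count: 22.

22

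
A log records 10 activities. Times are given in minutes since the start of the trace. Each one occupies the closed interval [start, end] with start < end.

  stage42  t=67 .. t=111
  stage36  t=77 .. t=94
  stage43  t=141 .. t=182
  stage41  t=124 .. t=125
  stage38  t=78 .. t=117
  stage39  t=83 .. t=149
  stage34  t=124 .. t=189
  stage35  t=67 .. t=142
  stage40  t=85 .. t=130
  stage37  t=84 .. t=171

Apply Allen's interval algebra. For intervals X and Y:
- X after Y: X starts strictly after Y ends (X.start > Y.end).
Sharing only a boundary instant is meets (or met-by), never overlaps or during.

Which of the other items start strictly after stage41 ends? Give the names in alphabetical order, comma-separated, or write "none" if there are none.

stage43

Target stage41 = [t=124, t=125].
stage34 [t=124, t=189] → started-by → no.
stage35 [t=67, t=142] → contains → no.
stage36 [t=77, t=94] → before → no.
stage37 [t=84, t=171] → contains → no.
stage38 [t=78, t=117] → before → no.
stage39 [t=83, t=149] → contains → no.
stage40 [t=85, t=130] → contains → no.
stage42 [t=67, t=111] → before → no.
stage43 [t=141, t=182] → after → yes.
Result: stage43.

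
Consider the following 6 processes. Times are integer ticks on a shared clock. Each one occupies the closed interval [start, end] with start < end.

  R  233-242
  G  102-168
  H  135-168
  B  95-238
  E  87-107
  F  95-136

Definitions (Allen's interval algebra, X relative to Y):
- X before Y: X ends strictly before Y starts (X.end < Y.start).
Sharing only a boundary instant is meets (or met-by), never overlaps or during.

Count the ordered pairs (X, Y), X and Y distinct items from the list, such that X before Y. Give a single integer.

Checking all 30 ordered pairs for relation 'before'; matching pairs in alphabetical order:
(E, H): E before H ✓
(E, R): E before R ✓
(F, R): F before R ✓
(G, R): G before R ✓
(H, R): H before R ✓
Count: 5.

5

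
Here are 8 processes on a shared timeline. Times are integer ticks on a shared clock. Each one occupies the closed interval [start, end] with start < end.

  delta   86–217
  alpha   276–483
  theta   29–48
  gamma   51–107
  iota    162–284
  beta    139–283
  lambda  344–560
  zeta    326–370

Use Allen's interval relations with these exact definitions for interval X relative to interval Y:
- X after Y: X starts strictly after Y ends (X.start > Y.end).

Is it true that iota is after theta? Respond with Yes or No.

iota = [162, 284], theta = [29, 48].
Actual relation of iota to theta: after.
Asked whether 'after' holds → Yes.

Yes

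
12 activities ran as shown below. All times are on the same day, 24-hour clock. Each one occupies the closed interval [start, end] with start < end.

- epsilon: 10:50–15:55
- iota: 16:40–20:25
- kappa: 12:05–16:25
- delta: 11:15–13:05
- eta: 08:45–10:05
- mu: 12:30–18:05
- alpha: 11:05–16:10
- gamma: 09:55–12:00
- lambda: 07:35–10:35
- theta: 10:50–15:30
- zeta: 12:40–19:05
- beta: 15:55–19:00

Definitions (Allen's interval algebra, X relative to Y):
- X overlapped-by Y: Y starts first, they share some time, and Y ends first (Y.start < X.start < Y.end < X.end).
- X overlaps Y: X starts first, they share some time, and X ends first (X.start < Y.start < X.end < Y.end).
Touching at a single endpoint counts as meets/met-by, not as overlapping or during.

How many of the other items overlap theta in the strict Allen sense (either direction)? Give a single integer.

5

Target theta = [10:50, 15:30].
alpha [11:05, 16:10] → overlapped-by → counts.
beta [15:55, 19:00] → after → no.
delta [11:15, 13:05] → during → no.
epsilon [10:50, 15:55] → started-by → no.
eta [08:45, 10:05] → before → no.
gamma [09:55, 12:00] → overlaps → counts.
iota [16:40, 20:25] → after → no.
kappa [12:05, 16:25] → overlapped-by → counts.
lambda [07:35, 10:35] → before → no.
mu [12:30, 18:05] → overlapped-by → counts.
zeta [12:40, 19:05] → overlapped-by → counts.
Total: 5.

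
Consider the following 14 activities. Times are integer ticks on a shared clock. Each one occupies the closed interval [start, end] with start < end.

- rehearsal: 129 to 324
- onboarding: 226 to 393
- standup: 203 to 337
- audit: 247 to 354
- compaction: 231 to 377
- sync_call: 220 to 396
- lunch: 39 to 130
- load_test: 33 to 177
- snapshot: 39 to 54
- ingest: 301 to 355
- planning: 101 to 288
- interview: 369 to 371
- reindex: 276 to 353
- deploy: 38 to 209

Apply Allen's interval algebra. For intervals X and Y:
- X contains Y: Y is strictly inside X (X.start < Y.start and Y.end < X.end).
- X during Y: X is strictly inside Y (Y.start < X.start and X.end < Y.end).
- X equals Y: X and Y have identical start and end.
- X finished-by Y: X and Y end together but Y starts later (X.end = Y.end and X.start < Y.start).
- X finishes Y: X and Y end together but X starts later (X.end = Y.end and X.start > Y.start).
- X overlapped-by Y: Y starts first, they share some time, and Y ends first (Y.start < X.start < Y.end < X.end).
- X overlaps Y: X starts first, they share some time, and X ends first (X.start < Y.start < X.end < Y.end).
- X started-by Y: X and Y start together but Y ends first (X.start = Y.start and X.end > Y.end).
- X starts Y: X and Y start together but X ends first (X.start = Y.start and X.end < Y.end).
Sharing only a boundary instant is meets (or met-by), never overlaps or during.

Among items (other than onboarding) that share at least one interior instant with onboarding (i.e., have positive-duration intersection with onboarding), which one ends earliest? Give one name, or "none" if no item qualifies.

Target onboarding = [226, 393].
audit [247, 354] → during → candidate.
compaction [231, 377] → during → candidate.
deploy [38, 209] → before → excluded.
ingest [301, 355] → during → candidate.
interview [369, 371] → during → candidate.
load_test [33, 177] → before → excluded.
lunch [39, 130] → before → excluded.
planning [101, 288] → overlaps → candidate.
rehearsal [129, 324] → overlaps → candidate.
reindex [276, 353] → during → candidate.
snapshot [39, 54] → before → excluded.
standup [203, 337] → overlaps → candidate.
sync_call [220, 396] → contains → candidate.
Among candidates, earliest end is 288 → planning.

planning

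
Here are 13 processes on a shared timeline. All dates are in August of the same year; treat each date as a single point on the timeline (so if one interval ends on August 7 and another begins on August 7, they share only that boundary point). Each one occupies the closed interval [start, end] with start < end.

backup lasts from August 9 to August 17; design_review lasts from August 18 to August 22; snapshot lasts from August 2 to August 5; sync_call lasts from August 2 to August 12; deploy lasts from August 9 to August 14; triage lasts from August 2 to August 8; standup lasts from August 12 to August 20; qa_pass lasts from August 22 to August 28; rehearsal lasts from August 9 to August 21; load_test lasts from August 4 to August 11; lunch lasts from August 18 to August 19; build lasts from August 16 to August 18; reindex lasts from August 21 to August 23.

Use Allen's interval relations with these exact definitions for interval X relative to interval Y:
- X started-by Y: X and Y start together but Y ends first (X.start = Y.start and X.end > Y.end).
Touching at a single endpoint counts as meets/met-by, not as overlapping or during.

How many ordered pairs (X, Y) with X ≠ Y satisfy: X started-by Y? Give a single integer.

7

Checking all 156 ordered pairs for relation 'started-by'; matching pairs in alphabetical order:
(backup, deploy): backup started-by deploy ✓
(design_review, lunch): design_review started-by lunch ✓
(rehearsal, backup): rehearsal started-by backup ✓
(rehearsal, deploy): rehearsal started-by deploy ✓
(sync_call, snapshot): sync_call started-by snapshot ✓
(sync_call, triage): sync_call started-by triage ✓
(triage, snapshot): triage started-by snapshot ✓
Count: 7.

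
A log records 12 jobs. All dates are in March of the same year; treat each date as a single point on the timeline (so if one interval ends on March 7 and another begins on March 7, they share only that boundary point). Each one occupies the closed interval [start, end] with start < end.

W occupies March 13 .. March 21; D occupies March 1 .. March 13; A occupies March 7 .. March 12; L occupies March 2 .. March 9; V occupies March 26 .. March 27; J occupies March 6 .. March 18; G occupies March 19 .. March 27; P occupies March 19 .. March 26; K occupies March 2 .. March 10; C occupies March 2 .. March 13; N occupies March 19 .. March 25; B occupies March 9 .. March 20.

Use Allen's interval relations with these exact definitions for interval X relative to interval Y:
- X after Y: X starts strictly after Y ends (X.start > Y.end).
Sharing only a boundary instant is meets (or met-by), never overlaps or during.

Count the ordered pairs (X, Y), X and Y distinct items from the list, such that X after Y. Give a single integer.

30

Checking all 132 ordered pairs for relation 'after'; matching pairs in alphabetical order:
(G, A): G after A ✓
(G, C): G after C ✓
(G, D): G after D ✓
(G, J): G after J ✓
(G, K): G after K ✓
(G, L): G after L ✓
(N, A): N after A ✓
(N, C): N after C ✓
(N, D): N after D ✓
(N, J): N after J ✓
(N, K): N after K ✓
(N, L): N after L ✓
(P, A): P after A ✓
(P, C): P after C ✓
(P, D): P after D ✓
(P, J): P after J ✓
(P, K): P after K ✓
(P, L): P after L ✓
(V, A): V after A ✓
(V, B): V after B ✓
(V, C): V after C ✓
(V, D): V after D ✓
(V, J): V after J ✓
(V, K): V after K ✓
... plus 6 further pairs not listed.
Count: 30.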